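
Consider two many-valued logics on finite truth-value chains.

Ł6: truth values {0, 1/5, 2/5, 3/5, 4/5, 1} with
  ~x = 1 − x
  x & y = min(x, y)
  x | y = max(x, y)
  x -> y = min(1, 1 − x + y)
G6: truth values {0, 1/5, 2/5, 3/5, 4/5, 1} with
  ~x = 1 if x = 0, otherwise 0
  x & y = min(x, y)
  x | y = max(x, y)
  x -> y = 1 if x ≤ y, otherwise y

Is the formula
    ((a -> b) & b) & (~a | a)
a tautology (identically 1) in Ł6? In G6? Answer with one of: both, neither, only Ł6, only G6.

neither

In Ł6: at a = 0, b = 0 the value is 0 — not a tautology.
In G6: at a = 0, b = 0 the value is 0 — not a tautology.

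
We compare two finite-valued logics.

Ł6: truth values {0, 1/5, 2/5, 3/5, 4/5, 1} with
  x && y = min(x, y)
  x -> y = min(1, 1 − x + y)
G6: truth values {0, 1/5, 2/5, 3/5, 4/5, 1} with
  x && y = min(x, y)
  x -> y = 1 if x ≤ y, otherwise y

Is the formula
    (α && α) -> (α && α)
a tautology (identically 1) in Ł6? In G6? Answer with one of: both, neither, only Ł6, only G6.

both

In Ł6: every assignment gives 1 — tautology.
In G6: every assignment gives 1 — tautology.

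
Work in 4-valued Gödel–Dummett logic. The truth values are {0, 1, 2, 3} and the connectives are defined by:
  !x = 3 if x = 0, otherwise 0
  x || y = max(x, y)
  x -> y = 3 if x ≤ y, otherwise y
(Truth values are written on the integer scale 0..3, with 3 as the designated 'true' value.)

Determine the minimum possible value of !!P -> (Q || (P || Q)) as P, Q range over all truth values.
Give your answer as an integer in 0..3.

1

Take P = 1, Q = 0:
!P = !1 = 0
!!P = !0 = 3
P || Q = 1 || 0 = 1
Q || (P || Q) = 0 || 1 = 1
!!P -> (Q || (P || Q)) = 3 -> 1 = 1
No assignment yields a value below 1, so this is the minimum.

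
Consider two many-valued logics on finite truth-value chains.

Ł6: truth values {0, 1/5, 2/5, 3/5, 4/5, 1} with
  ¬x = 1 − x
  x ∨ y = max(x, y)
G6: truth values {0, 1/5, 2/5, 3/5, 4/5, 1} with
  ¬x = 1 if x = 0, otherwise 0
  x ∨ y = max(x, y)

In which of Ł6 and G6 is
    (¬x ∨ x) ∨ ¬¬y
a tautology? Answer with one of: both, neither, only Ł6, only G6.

neither

In Ł6: at x = 1/5, y = 0 the value is 4/5 — not a tautology.
In G6: at x = 1/5, y = 0 the value is 1/5 — not a tautology.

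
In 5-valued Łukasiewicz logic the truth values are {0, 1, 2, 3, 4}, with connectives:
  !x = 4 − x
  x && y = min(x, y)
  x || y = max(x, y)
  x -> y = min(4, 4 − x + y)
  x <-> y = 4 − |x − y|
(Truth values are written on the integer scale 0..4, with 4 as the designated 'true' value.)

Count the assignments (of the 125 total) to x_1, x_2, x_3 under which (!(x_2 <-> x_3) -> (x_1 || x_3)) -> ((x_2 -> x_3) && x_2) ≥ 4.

value 4: 8 assignments (counts)
value 3: 27 assignments
value 2: 35 assignments
value 1: 29 assignments
value 0: 26 assignments
So 8 of the 125 assignments meet the threshold.

8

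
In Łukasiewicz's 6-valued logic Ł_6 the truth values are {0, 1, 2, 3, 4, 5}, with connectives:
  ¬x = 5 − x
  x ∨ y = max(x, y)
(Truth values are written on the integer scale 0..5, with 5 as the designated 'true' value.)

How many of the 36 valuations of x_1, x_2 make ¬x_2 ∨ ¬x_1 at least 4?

value 5: 11 assignments (counts)
value 4: 9 assignments (counts)
value 3: 7 assignments
value 2: 5 assignments
value 1: 3 assignments
value 0: 1 assignment
So 20 of the 36 assignments meet the threshold.

20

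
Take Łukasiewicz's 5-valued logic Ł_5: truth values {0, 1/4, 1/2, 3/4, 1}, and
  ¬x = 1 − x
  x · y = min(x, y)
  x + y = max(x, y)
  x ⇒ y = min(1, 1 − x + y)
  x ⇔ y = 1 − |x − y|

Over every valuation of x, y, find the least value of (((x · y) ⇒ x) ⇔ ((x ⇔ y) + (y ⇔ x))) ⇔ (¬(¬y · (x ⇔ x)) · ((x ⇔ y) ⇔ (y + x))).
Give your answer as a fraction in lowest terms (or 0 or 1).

0

Take x = 0, y = 0:
x · y = 0 · 0 = 0
(x · y) ⇒ x = 0 ⇒ 0 = 1
x ⇔ y = 0 ⇔ 0 = 1
y ⇔ x = 0 ⇔ 0 = 1
(x ⇔ y) + (y ⇔ x) = 1 + 1 = 1
((x · y) ⇒ x) ⇔ ((x ⇔ y) + (y ⇔ x)) = 1 ⇔ 1 = 1
¬y = ¬0 = 1
x ⇔ x = 0 ⇔ 0 = 1
¬y · (x ⇔ x) = 1 · 1 = 1
¬(¬y · (x ⇔ x)) = ¬1 = 0
x ⇔ y = 0 ⇔ 0 = 1
y + x = 0 + 0 = 0
(x ⇔ y) ⇔ (y + x) = 1 ⇔ 0 = 0
¬(¬y · (x ⇔ x)) · ((x ⇔ y) ⇔ (y + x)) = 0 · 0 = 0
(((x · y) ⇒ x) ⇔ ((x ⇔ y) + (y ⇔ x))) ⇔ (¬(¬y · (x ⇔ x)) · ((x ⇔ y) ⇔ (y + x))) = 1 ⇔ 0 = 0
No assignment yields a value below 0, so this is the minimum.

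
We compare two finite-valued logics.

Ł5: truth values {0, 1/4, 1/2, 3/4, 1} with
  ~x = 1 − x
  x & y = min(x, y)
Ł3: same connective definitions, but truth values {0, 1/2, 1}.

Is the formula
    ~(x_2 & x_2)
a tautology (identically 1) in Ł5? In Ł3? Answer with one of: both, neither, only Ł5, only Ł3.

neither

In Ł5: at x_2 = 1/4 the value is 3/4 — not a tautology.
In Ł3: at x_2 = 1/2 the value is 1/2 — not a tautology.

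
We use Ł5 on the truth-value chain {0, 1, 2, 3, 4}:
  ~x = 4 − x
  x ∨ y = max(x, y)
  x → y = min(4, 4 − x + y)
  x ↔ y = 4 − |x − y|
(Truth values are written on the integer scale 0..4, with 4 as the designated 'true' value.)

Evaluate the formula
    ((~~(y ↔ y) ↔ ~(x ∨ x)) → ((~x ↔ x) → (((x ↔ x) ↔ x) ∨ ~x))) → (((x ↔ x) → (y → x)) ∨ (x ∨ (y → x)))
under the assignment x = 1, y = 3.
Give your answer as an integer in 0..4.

2

y ↔ y = 3 ↔ 3 = 4
~(y ↔ y) = ~4 = 0
~~(y ↔ y) = ~0 = 4
x ∨ x = 1 ∨ 1 = 1
~(x ∨ x) = ~1 = 3
~~(y ↔ y) ↔ ~(x ∨ x) = 4 ↔ 3 = 3
~x = ~1 = 3
~x ↔ x = 3 ↔ 1 = 2
x ↔ x = 1 ↔ 1 = 4
(x ↔ x) ↔ x = 4 ↔ 1 = 1
~x = ~1 = 3
((x ↔ x) ↔ x) ∨ ~x = 1 ∨ 3 = 3
(~x ↔ x) → (((x ↔ x) ↔ x) ∨ ~x) = 2 → 3 = 4
(~~(y ↔ y) ↔ ~(x ∨ x)) → ((~x ↔ x) → (((x ↔ x) ↔ x) ∨ ~x)) = 3 → 4 = 4
x ↔ x = 1 ↔ 1 = 4
y → x = 3 → 1 = 2
(x ↔ x) → (y → x) = 4 → 2 = 2
y → x = 3 → 1 = 2
x ∨ (y → x) = 1 ∨ 2 = 2
((x ↔ x) → (y → x)) ∨ (x ∨ (y → x)) = 2 ∨ 2 = 2
((~~(y ↔ y) ↔ ~(x ∨ x)) → ((~x ↔ x) → (((x ↔ x) ↔ x) ∨ ~x))) → (((x ↔ x) → (y → x)) ∨ (x ∨ (y → x))) = 4 → 2 = 2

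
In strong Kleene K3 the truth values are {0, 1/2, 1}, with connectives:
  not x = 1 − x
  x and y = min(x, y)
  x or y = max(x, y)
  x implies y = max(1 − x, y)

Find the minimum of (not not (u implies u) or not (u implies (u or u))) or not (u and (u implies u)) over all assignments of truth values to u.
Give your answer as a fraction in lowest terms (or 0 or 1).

1/2

Take u = 1/2:
u implies u = 1/2 implies 1/2 = 1/2
not (u implies u) = not 1/2 = 1/2
not not (u implies u) = not 1/2 = 1/2
u or u = 1/2 or 1/2 = 1/2
u implies (u or u) = 1/2 implies 1/2 = 1/2
not (u implies (u or u)) = not 1/2 = 1/2
not not (u implies u) or not (u implies (u or u)) = 1/2 or 1/2 = 1/2
u implies u = 1/2 implies 1/2 = 1/2
u and (u implies u) = 1/2 and 1/2 = 1/2
not (u and (u implies u)) = not 1/2 = 1/2
(not not (u implies u) or not (u implies (u or u))) or not (u and (u implies u)) = 1/2 or 1/2 = 1/2
No assignment yields a value below 1/2, so this is the minimum.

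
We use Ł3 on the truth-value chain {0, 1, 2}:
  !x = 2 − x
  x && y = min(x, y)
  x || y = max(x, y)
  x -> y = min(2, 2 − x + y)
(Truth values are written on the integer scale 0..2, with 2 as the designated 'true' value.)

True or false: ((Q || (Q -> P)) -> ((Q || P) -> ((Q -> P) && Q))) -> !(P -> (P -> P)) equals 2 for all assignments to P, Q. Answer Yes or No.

No

Counterexample: take P = 0, Q = 0.
Q -> P = 0 -> 0 = 2
Q || (Q -> P) = 0 || 2 = 2
Q || P = 0 || 0 = 0
Q -> P = 0 -> 0 = 2
(Q -> P) && Q = 2 && 0 = 0
(Q || P) -> ((Q -> P) && Q) = 0 -> 0 = 2
(Q || (Q -> P)) -> ((Q || P) -> ((Q -> P) && Q)) = 2 -> 2 = 2
P -> P = 0 -> 0 = 2
P -> (P -> P) = 0 -> 2 = 2
!(P -> (P -> P)) = !2 = 0
((Q || (Q -> P)) -> ((Q || P) -> ((Q -> P) && Q))) -> !(P -> (P -> P)) = 2 -> 0 = 0
This gives 0 ≠ 2.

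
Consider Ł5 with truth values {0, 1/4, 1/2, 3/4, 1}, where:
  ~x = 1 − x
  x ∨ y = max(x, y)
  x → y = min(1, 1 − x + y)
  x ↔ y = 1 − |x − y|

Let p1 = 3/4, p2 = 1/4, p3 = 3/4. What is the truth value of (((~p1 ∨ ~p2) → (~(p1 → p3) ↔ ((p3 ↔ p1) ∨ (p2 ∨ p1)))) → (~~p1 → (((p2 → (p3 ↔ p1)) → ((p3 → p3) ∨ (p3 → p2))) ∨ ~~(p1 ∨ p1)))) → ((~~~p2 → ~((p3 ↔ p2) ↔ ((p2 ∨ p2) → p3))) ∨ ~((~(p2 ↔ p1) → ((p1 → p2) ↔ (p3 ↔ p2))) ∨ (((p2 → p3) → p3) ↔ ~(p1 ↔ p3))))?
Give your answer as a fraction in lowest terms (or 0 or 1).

3/4

~p1 = ~3/4 = 1/4
~p2 = ~1/4 = 3/4
~p1 ∨ ~p2 = 1/4 ∨ 3/4 = 3/4
p1 → p3 = 3/4 → 3/4 = 1
~(p1 → p3) = ~1 = 0
p3 ↔ p1 = 3/4 ↔ 3/4 = 1
p2 ∨ p1 = 1/4 ∨ 3/4 = 3/4
(p3 ↔ p1) ∨ (p2 ∨ p1) = 1 ∨ 3/4 = 1
~(p1 → p3) ↔ ((p3 ↔ p1) ∨ (p2 ∨ p1)) = 0 ↔ 1 = 0
(~p1 ∨ ~p2) → (~(p1 → p3) ↔ ((p3 ↔ p1) ∨ (p2 ∨ p1))) = 3/4 → 0 = 1/4
~p1 = ~3/4 = 1/4
~~p1 = ~1/4 = 3/4
p3 ↔ p1 = 3/4 ↔ 3/4 = 1
p2 → (p3 ↔ p1) = 1/4 → 1 = 1
p3 → p3 = 3/4 → 3/4 = 1
p3 → p2 = 3/4 → 1/4 = 1/2
(p3 → p3) ∨ (p3 → p2) = 1 ∨ 1/2 = 1
(p2 → (p3 ↔ p1)) → ((p3 → p3) ∨ (p3 → p2)) = 1 → 1 = 1
p1 ∨ p1 = 3/4 ∨ 3/4 = 3/4
~(p1 ∨ p1) = ~3/4 = 1/4
~~(p1 ∨ p1) = ~1/4 = 3/4
((p2 → (p3 ↔ p1)) → ((p3 → p3) ∨ (p3 → p2))) ∨ ~~(p1 ∨ p1) = 1 ∨ 3/4 = 1
~~p1 → (((p2 → (p3 ↔ p1)) → ((p3 → p3) ∨ (p3 → p2))) ∨ ~~(p1 ∨ p1)) = 3/4 → 1 = 1
((~p1 ∨ ~p2) → (~(p1 → p3) ↔ ((p3 ↔ p1) ∨ (p2 ∨ p1)))) → (~~p1 → (((p2 → (p3 ↔ p1)) → ((p3 → p3) ∨ (p3 → p2))) ∨ ~~(p1 ∨ p1))) = 1/4 → 1 = 1
~p2 = ~1/4 = 3/4
~~p2 = ~3/4 = 1/4
~~~p2 = ~1/4 = 3/4
p3 ↔ p2 = 3/4 ↔ 1/4 = 1/2
p2 ∨ p2 = 1/4 ∨ 1/4 = 1/4
(p2 ∨ p2) → p3 = 1/4 → 3/4 = 1
(p3 ↔ p2) ↔ ((p2 ∨ p2) → p3) = 1/2 ↔ 1 = 1/2
~((p3 ↔ p2) ↔ ((p2 ∨ p2) → p3)) = ~1/2 = 1/2
~~~p2 → ~((p3 ↔ p2) ↔ ((p2 ∨ p2) → p3)) = 3/4 → 1/2 = 3/4
p2 ↔ p1 = 1/4 ↔ 3/4 = 1/2
~(p2 ↔ p1) = ~1/2 = 1/2
p1 → p2 = 3/4 → 1/4 = 1/2
p3 ↔ p2 = 3/4 ↔ 1/4 = 1/2
(p1 → p2) ↔ (p3 ↔ p2) = 1/2 ↔ 1/2 = 1
~(p2 ↔ p1) → ((p1 → p2) ↔ (p3 ↔ p2)) = 1/2 → 1 = 1
p2 → p3 = 1/4 → 3/4 = 1
(p2 → p3) → p3 = 1 → 3/4 = 3/4
p1 ↔ p3 = 3/4 ↔ 3/4 = 1
~(p1 ↔ p3) = ~1 = 0
((p2 → p3) → p3) ↔ ~(p1 ↔ p3) = 3/4 ↔ 0 = 1/4
(~(p2 ↔ p1) → ((p1 → p2) ↔ (p3 ↔ p2))) ∨ (((p2 → p3) → p3) ↔ ~(p1 ↔ p3)) = 1 ∨ 1/4 = 1
~((~(p2 ↔ p1) → ((p1 → p2) ↔ (p3 ↔ p2))) ∨ (((p2 → p3) → p3) ↔ ~(p1 ↔ p3))) = ~1 = 0
(~~~p2 → ~((p3 ↔ p2) ↔ ((p2 ∨ p2) → p3))) ∨ ~((~(p2 ↔ p1) → ((p1 → p2) ↔ (p3 ↔ p2))) ∨ (((p2 → p3) → p3) ↔ ~(p1 ↔ p3))) = 3/4 ∨ 0 = 3/4
(((~p1 ∨ ~p2) → (~(p1 → p3) ↔ ((p3 ↔ p1) ∨ (p2 ∨ p1)))) → (~~p1 → (((p2 → (p3 ↔ p1)) → ((p3 → p3) ∨ (p3 → p2))) ∨ ~~(p1 ∨ p1)))) → ((~~~p2 → ~((p3 ↔ p2) ↔ ((p2 ∨ p2) → p3))) ∨ ~((~(p2 ↔ p1) → ((p1 → p2) ↔ (p3 ↔ p2))) ∨ (((p2 → p3) → p3) ↔ ~(p1 ↔ p3)))) = 1 → 3/4 = 3/4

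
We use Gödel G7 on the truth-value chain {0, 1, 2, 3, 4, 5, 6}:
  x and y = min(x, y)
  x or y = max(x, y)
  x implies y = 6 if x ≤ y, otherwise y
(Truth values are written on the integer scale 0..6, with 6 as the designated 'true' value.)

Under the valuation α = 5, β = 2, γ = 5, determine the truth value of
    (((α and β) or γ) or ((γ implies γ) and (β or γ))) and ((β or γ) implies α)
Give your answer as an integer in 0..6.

5

α and β = 5 and 2 = 2
(α and β) or γ = 2 or 5 = 5
γ implies γ = 5 implies 5 = 6
β or γ = 2 or 5 = 5
(γ implies γ) and (β or γ) = 6 and 5 = 5
((α and β) or γ) or ((γ implies γ) and (β or γ)) = 5 or 5 = 5
β or γ = 2 or 5 = 5
(β or γ) implies α = 5 implies 5 = 6
(((α and β) or γ) or ((γ implies γ) and (β or γ))) and ((β or γ) implies α) = 5 and 6 = 5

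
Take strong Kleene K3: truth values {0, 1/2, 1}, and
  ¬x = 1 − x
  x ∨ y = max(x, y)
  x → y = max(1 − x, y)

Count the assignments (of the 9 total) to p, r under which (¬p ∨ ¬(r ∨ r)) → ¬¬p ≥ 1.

p = 0, r = 0 ↦ 0  <
p = 0, r = 1/2 ↦ 0  <
p = 0, r = 1 ↦ 0  <
p = 1/2, r = 0 ↦ 1/2  <
p = 1/2, r = 1/2 ↦ 1/2  <
p = 1/2, r = 1 ↦ 1/2  <
p = 1, r = 0 ↦ 1  ≥
p = 1, r = 1/2 ↦ 1  ≥
p = 1, r = 1 ↦ 1  ≥
So 3 of the 9 assignments meet the threshold.

3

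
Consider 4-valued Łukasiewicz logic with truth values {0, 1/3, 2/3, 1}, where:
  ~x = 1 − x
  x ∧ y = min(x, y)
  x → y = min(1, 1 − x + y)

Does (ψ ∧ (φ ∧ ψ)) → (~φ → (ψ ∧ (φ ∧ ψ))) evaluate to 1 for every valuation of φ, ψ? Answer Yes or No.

Yes

φ = 0, ψ = 0 ↦ 1
φ = 0, ψ = 1/3 ↦ 1
φ = 0, ψ = 2/3 ↦ 1
φ = 0, ψ = 1 ↦ 1
φ = 1/3, ψ = 0 ↦ 1
φ = 1/3, ψ = 1/3 ↦ 1
φ = 1/3, ψ = 2/3 ↦ 1
φ = 1/3, ψ = 1 ↦ 1
φ = 2/3, ψ = 0 ↦ 1
φ = 2/3, ψ = 1/3 ↦ 1
φ = 2/3, ψ = 2/3 ↦ 1
φ = 2/3, ψ = 1 ↦ 1
φ = 1, ψ = 0 ↦ 1
φ = 1, ψ = 1/3 ↦ 1
φ = 1, ψ = 2/3 ↦ 1
φ = 1, ψ = 1 ↦ 1
Every assignment gives a value ≥ 1.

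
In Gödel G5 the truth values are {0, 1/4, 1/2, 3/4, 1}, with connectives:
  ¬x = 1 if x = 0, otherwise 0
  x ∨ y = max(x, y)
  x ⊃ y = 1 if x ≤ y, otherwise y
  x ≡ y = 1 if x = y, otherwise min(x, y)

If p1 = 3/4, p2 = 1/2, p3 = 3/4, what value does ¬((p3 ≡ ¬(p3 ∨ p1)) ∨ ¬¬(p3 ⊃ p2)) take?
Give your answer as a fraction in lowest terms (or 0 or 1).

p3 ∨ p1 = 3/4 ∨ 3/4 = 3/4
¬(p3 ∨ p1) = ¬3/4 = 0
p3 ≡ ¬(p3 ∨ p1) = 3/4 ≡ 0 = 0
p3 ⊃ p2 = 3/4 ⊃ 1/2 = 1/2
¬(p3 ⊃ p2) = ¬1/2 = 0
¬¬(p3 ⊃ p2) = ¬0 = 1
(p3 ≡ ¬(p3 ∨ p1)) ∨ ¬¬(p3 ⊃ p2) = 0 ∨ 1 = 1
¬((p3 ≡ ¬(p3 ∨ p1)) ∨ ¬¬(p3 ⊃ p2)) = ¬1 = 0

0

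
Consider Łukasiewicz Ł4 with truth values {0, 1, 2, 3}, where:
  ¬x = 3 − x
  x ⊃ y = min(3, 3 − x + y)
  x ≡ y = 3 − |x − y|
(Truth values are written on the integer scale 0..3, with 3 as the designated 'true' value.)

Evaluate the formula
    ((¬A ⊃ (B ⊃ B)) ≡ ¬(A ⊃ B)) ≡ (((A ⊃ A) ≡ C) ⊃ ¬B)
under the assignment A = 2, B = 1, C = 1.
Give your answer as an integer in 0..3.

¬A = ¬2 = 1
B ⊃ B = 1 ⊃ 1 = 3
¬A ⊃ (B ⊃ B) = 1 ⊃ 3 = 3
A ⊃ B = 2 ⊃ 1 = 2
¬(A ⊃ B) = ¬2 = 1
(¬A ⊃ (B ⊃ B)) ≡ ¬(A ⊃ B) = 3 ≡ 1 = 1
A ⊃ A = 2 ⊃ 2 = 3
(A ⊃ A) ≡ C = 3 ≡ 1 = 1
¬B = ¬1 = 2
((A ⊃ A) ≡ C) ⊃ ¬B = 1 ⊃ 2 = 3
((¬A ⊃ (B ⊃ B)) ≡ ¬(A ⊃ B)) ≡ (((A ⊃ A) ≡ C) ⊃ ¬B) = 1 ≡ 3 = 1

1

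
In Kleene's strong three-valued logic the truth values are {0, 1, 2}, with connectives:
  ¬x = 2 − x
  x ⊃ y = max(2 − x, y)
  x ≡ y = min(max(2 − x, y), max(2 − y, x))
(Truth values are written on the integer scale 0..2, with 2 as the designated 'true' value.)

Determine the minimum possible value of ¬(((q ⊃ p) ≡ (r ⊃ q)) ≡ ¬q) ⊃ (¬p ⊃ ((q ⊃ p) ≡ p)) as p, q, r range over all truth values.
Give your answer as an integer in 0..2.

Take p = 0, q = 0, r = 2:
q ⊃ p = 0 ⊃ 0 = 2
r ⊃ q = 2 ⊃ 0 = 0
(q ⊃ p) ≡ (r ⊃ q) = 2 ≡ 0 = 0
¬q = ¬0 = 2
((q ⊃ p) ≡ (r ⊃ q)) ≡ ¬q = 0 ≡ 2 = 0
¬(((q ⊃ p) ≡ (r ⊃ q)) ≡ ¬q) = ¬0 = 2
¬p = ¬0 = 2
q ⊃ p = 0 ⊃ 0 = 2
(q ⊃ p) ≡ p = 2 ≡ 0 = 0
¬p ⊃ ((q ⊃ p) ≡ p) = 2 ⊃ 0 = 0
¬(((q ⊃ p) ≡ (r ⊃ q)) ≡ ¬q) ⊃ (¬p ⊃ ((q ⊃ p) ≡ p)) = 2 ⊃ 0 = 0
No assignment yields a value below 0, so this is the minimum.

0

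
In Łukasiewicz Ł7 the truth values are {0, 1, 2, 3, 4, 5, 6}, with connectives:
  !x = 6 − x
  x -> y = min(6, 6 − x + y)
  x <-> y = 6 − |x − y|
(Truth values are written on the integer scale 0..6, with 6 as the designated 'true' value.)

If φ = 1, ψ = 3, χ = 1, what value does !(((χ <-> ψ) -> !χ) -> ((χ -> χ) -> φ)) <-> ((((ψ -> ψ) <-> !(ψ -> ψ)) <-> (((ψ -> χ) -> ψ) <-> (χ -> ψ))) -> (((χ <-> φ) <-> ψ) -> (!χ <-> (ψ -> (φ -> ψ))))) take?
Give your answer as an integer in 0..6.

χ <-> ψ = 1 <-> 3 = 4
!χ = !1 = 5
(χ <-> ψ) -> !χ = 4 -> 5 = 6
χ -> χ = 1 -> 1 = 6
(χ -> χ) -> φ = 6 -> 1 = 1
((χ <-> ψ) -> !χ) -> ((χ -> χ) -> φ) = 6 -> 1 = 1
!(((χ <-> ψ) -> !χ) -> ((χ -> χ) -> φ)) = !1 = 5
ψ -> ψ = 3 -> 3 = 6
ψ -> ψ = 3 -> 3 = 6
!(ψ -> ψ) = !6 = 0
(ψ -> ψ) <-> !(ψ -> ψ) = 6 <-> 0 = 0
ψ -> χ = 3 -> 1 = 4
(ψ -> χ) -> ψ = 4 -> 3 = 5
χ -> ψ = 1 -> 3 = 6
((ψ -> χ) -> ψ) <-> (χ -> ψ) = 5 <-> 6 = 5
((ψ -> ψ) <-> !(ψ -> ψ)) <-> (((ψ -> χ) -> ψ) <-> (χ -> ψ)) = 0 <-> 5 = 1
χ <-> φ = 1 <-> 1 = 6
(χ <-> φ) <-> ψ = 6 <-> 3 = 3
!χ = !1 = 5
φ -> ψ = 1 -> 3 = 6
ψ -> (φ -> ψ) = 3 -> 6 = 6
!χ <-> (ψ -> (φ -> ψ)) = 5 <-> 6 = 5
((χ <-> φ) <-> ψ) -> (!χ <-> (ψ -> (φ -> ψ))) = 3 -> 5 = 6
(((ψ -> ψ) <-> !(ψ -> ψ)) <-> (((ψ -> χ) -> ψ) <-> (χ -> ψ))) -> (((χ <-> φ) <-> ψ) -> (!χ <-> (ψ -> (φ -> ψ)))) = 1 -> 6 = 6
!(((χ <-> ψ) -> !χ) -> ((χ -> χ) -> φ)) <-> ((((ψ -> ψ) <-> !(ψ -> ψ)) <-> (((ψ -> χ) -> ψ) <-> (χ -> ψ))) -> (((χ <-> φ) <-> ψ) -> (!χ <-> (ψ -> (φ -> ψ))))) = 5 <-> 6 = 5

5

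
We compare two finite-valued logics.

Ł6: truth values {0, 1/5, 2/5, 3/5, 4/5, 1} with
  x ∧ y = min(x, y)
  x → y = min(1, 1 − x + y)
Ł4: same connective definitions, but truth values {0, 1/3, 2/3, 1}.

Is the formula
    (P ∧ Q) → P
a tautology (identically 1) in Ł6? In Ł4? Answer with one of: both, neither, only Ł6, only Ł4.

both

In Ł6: every assignment gives 1 — tautology.
In Ł4: every assignment gives 1 — tautology.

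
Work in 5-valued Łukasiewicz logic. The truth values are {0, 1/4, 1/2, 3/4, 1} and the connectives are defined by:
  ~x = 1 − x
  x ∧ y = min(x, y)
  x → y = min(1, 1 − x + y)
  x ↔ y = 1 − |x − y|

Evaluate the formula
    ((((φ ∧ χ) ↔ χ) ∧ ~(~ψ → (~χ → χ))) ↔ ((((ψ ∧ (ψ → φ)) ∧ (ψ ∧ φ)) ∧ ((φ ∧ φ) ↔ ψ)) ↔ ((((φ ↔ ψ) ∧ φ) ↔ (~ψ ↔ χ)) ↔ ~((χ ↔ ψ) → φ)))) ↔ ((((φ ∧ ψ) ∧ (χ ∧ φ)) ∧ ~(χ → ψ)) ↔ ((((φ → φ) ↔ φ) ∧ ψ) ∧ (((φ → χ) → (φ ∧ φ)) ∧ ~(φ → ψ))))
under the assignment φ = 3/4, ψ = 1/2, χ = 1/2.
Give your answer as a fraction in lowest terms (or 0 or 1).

φ ∧ χ = 3/4 ∧ 1/2 = 1/2
(φ ∧ χ) ↔ χ = 1/2 ↔ 1/2 = 1
~ψ = ~1/2 = 1/2
~χ = ~1/2 = 1/2
~χ → χ = 1/2 → 1/2 = 1
~ψ → (~χ → χ) = 1/2 → 1 = 1
~(~ψ → (~χ → χ)) = ~1 = 0
((φ ∧ χ) ↔ χ) ∧ ~(~ψ → (~χ → χ)) = 1 ∧ 0 = 0
ψ → φ = 1/2 → 3/4 = 1
ψ ∧ (ψ → φ) = 1/2 ∧ 1 = 1/2
ψ ∧ φ = 1/2 ∧ 3/4 = 1/2
(ψ ∧ (ψ → φ)) ∧ (ψ ∧ φ) = 1/2 ∧ 1/2 = 1/2
φ ∧ φ = 3/4 ∧ 3/4 = 3/4
(φ ∧ φ) ↔ ψ = 3/4 ↔ 1/2 = 3/4
((ψ ∧ (ψ → φ)) ∧ (ψ ∧ φ)) ∧ ((φ ∧ φ) ↔ ψ) = 1/2 ∧ 3/4 = 1/2
φ ↔ ψ = 3/4 ↔ 1/2 = 3/4
(φ ↔ ψ) ∧ φ = 3/4 ∧ 3/4 = 3/4
~ψ = ~1/2 = 1/2
~ψ ↔ χ = 1/2 ↔ 1/2 = 1
((φ ↔ ψ) ∧ φ) ↔ (~ψ ↔ χ) = 3/4 ↔ 1 = 3/4
χ ↔ ψ = 1/2 ↔ 1/2 = 1
(χ ↔ ψ) → φ = 1 → 3/4 = 3/4
~((χ ↔ ψ) → φ) = ~3/4 = 1/4
(((φ ↔ ψ) ∧ φ) ↔ (~ψ ↔ χ)) ↔ ~((χ ↔ ψ) → φ) = 3/4 ↔ 1/4 = 1/2
(((ψ ∧ (ψ → φ)) ∧ (ψ ∧ φ)) ∧ ((φ ∧ φ) ↔ ψ)) ↔ ((((φ ↔ ψ) ∧ φ) ↔ (~ψ ↔ χ)) ↔ ~((χ ↔ ψ) → φ)) = 1/2 ↔ 1/2 = 1
(((φ ∧ χ) ↔ χ) ∧ ~(~ψ → (~χ → χ))) ↔ ((((ψ ∧ (ψ → φ)) ∧ (ψ ∧ φ)) ∧ ((φ ∧ φ) ↔ ψ)) ↔ ((((φ ↔ ψ) ∧ φ) ↔ (~ψ ↔ χ)) ↔ ~((χ ↔ ψ) → φ))) = 0 ↔ 1 = 0
φ ∧ ψ = 3/4 ∧ 1/2 = 1/2
χ ∧ φ = 1/2 ∧ 3/4 = 1/2
(φ ∧ ψ) ∧ (χ ∧ φ) = 1/2 ∧ 1/2 = 1/2
χ → ψ = 1/2 → 1/2 = 1
~(χ → ψ) = ~1 = 0
((φ ∧ ψ) ∧ (χ ∧ φ)) ∧ ~(χ → ψ) = 1/2 ∧ 0 = 0
φ → φ = 3/4 → 3/4 = 1
(φ → φ) ↔ φ = 1 ↔ 3/4 = 3/4
((φ → φ) ↔ φ) ∧ ψ = 3/4 ∧ 1/2 = 1/2
φ → χ = 3/4 → 1/2 = 3/4
φ ∧ φ = 3/4 ∧ 3/4 = 3/4
(φ → χ) → (φ ∧ φ) = 3/4 → 3/4 = 1
φ → ψ = 3/4 → 1/2 = 3/4
~(φ → ψ) = ~3/4 = 1/4
((φ → χ) → (φ ∧ φ)) ∧ ~(φ → ψ) = 1 ∧ 1/4 = 1/4
(((φ → φ) ↔ φ) ∧ ψ) ∧ (((φ → χ) → (φ ∧ φ)) ∧ ~(φ → ψ)) = 1/2 ∧ 1/4 = 1/4
(((φ ∧ ψ) ∧ (χ ∧ φ)) ∧ ~(χ → ψ)) ↔ ((((φ → φ) ↔ φ) ∧ ψ) ∧ (((φ → χ) → (φ ∧ φ)) ∧ ~(φ → ψ))) = 0 ↔ 1/4 = 3/4
((((φ ∧ χ) ↔ χ) ∧ ~(~ψ → (~χ → χ))) ↔ ((((ψ ∧ (ψ → φ)) ∧ (ψ ∧ φ)) ∧ ((φ ∧ φ) ↔ ψ)) ↔ ((((φ ↔ ψ) ∧ φ) ↔ (~ψ ↔ χ)) ↔ ~((χ ↔ ψ) → φ)))) ↔ ((((φ ∧ ψ) ∧ (χ ∧ φ)) ∧ ~(χ → ψ)) ↔ ((((φ → φ) ↔ φ) ∧ ψ) ∧ (((φ → χ) → (φ ∧ φ)) ∧ ~(φ → ψ)))) = 0 ↔ 3/4 = 1/4

1/4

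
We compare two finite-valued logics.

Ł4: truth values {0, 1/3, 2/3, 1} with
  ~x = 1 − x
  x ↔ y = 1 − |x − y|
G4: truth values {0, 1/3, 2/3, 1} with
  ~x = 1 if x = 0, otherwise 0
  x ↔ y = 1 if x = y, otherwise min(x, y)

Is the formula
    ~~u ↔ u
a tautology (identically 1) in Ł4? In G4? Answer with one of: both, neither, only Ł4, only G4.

In Ł4: every assignment gives 1 — tautology.
In G4: at u = 1/3 the value is 1/3 — not a tautology.

only Ł4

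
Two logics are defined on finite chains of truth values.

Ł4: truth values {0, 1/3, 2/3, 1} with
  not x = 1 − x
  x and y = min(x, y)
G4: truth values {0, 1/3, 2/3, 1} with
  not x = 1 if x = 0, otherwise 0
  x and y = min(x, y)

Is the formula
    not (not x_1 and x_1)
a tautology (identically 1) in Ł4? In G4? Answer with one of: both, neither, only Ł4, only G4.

In Ł4: at x_1 = 1/3 the value is 2/3 — not a tautology.
In G4: every assignment gives 1 — tautology.

only G4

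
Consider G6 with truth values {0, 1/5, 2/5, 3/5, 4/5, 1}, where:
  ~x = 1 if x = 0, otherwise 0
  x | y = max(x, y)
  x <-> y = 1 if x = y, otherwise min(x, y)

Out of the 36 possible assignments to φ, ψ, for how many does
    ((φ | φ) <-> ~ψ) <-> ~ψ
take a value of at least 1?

value 1: 26 assignments (counts)
value 4/5: 1 assignment
value 3/5: 1 assignment
value 2/5: 1 assignment
value 1/5: 1 assignment
value 0: 6 assignments
So 26 of the 36 assignments meet the threshold.

26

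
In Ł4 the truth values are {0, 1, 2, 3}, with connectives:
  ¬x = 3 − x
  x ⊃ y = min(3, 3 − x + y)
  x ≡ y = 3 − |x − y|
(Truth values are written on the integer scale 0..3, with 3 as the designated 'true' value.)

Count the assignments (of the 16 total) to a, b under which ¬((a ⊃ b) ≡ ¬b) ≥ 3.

5

a = 0, b = 0 ↦ 0  <
a = 0, b = 1 ↦ 1  <
a = 0, b = 2 ↦ 2  <
a = 0, b = 3 ↦ 3  ≥
a = 1, b = 0 ↦ 1  <
a = 1, b = 1 ↦ 1  <
a = 1, b = 2 ↦ 2  <
a = 1, b = 3 ↦ 3  ≥
a = 2, b = 0 ↦ 2  <
a = 2, b = 1 ↦ 0  <
a = 2, b = 2 ↦ 2  <
a = 2, b = 3 ↦ 3  ≥
a = 3, b = 0 ↦ 3  ≥
a = 3, b = 1 ↦ 1  <
a = 3, b = 2 ↦ 1  <
a = 3, b = 3 ↦ 3  ≥
So 5 of the 16 assignments meet the threshold.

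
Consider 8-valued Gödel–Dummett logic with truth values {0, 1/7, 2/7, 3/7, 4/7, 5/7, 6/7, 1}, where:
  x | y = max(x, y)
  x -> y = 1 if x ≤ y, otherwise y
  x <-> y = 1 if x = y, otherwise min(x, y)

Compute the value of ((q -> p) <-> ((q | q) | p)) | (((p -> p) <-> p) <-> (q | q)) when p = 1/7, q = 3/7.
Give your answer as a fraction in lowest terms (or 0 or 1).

1/7

q -> p = 3/7 -> 1/7 = 1/7
q | q = 3/7 | 3/7 = 3/7
(q | q) | p = 3/7 | 1/7 = 3/7
(q -> p) <-> ((q | q) | p) = 1/7 <-> 3/7 = 1/7
p -> p = 1/7 -> 1/7 = 1
(p -> p) <-> p = 1 <-> 1/7 = 1/7
q | q = 3/7 | 3/7 = 3/7
((p -> p) <-> p) <-> (q | q) = 1/7 <-> 3/7 = 1/7
((q -> p) <-> ((q | q) | p)) | (((p -> p) <-> p) <-> (q | q)) = 1/7 | 1/7 = 1/7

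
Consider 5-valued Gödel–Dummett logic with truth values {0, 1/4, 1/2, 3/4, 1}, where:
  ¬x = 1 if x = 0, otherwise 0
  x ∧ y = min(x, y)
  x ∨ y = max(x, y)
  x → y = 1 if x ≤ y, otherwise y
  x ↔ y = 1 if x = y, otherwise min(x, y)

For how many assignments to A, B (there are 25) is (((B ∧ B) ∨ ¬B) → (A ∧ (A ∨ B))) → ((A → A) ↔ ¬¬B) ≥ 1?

value 1: 21 assignments (counts)
value 0: 4 assignments
So 21 of the 25 assignments meet the threshold.

21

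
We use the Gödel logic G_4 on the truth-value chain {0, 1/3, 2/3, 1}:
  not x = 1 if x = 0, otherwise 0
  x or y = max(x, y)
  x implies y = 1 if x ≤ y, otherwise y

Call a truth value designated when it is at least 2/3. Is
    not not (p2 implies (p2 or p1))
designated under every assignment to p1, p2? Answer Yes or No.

Yes

p1 = 0, p2 = 0 ↦ 1
p1 = 0, p2 = 1/3 ↦ 1
p1 = 0, p2 = 2/3 ↦ 1
p1 = 0, p2 = 1 ↦ 1
p1 = 1/3, p2 = 0 ↦ 1
p1 = 1/3, p2 = 1/3 ↦ 1
p1 = 1/3, p2 = 2/3 ↦ 1
p1 = 1/3, p2 = 1 ↦ 1
p1 = 2/3, p2 = 0 ↦ 1
p1 = 2/3, p2 = 1/3 ↦ 1
p1 = 2/3, p2 = 2/3 ↦ 1
p1 = 2/3, p2 = 1 ↦ 1
p1 = 1, p2 = 0 ↦ 1
p1 = 1, p2 = 1/3 ↦ 1
p1 = 1, p2 = 2/3 ↦ 1
p1 = 1, p2 = 1 ↦ 1
Every assignment gives a value ≥ 2/3.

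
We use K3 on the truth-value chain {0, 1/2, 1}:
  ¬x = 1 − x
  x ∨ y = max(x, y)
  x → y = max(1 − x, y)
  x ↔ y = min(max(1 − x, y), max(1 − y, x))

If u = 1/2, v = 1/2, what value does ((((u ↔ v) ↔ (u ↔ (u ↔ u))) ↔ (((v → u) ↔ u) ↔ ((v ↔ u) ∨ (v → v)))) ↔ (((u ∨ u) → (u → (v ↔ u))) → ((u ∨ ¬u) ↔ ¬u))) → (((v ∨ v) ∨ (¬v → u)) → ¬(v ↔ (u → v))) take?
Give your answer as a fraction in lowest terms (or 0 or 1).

1/2

u ↔ v = 1/2 ↔ 1/2 = 1/2
u ↔ u = 1/2 ↔ 1/2 = 1/2
u ↔ (u ↔ u) = 1/2 ↔ 1/2 = 1/2
(u ↔ v) ↔ (u ↔ (u ↔ u)) = 1/2 ↔ 1/2 = 1/2
v → u = 1/2 → 1/2 = 1/2
(v → u) ↔ u = 1/2 ↔ 1/2 = 1/2
v ↔ u = 1/2 ↔ 1/2 = 1/2
v → v = 1/2 → 1/2 = 1/2
(v ↔ u) ∨ (v → v) = 1/2 ∨ 1/2 = 1/2
((v → u) ↔ u) ↔ ((v ↔ u) ∨ (v → v)) = 1/2 ↔ 1/2 = 1/2
((u ↔ v) ↔ (u ↔ (u ↔ u))) ↔ (((v → u) ↔ u) ↔ ((v ↔ u) ∨ (v → v))) = 1/2 ↔ 1/2 = 1/2
u ∨ u = 1/2 ∨ 1/2 = 1/2
v ↔ u = 1/2 ↔ 1/2 = 1/2
u → (v ↔ u) = 1/2 → 1/2 = 1/2
(u ∨ u) → (u → (v ↔ u)) = 1/2 → 1/2 = 1/2
¬u = ¬1/2 = 1/2
u ∨ ¬u = 1/2 ∨ 1/2 = 1/2
¬u = ¬1/2 = 1/2
(u ∨ ¬u) ↔ ¬u = 1/2 ↔ 1/2 = 1/2
((u ∨ u) → (u → (v ↔ u))) → ((u ∨ ¬u) ↔ ¬u) = 1/2 → 1/2 = 1/2
(((u ↔ v) ↔ (u ↔ (u ↔ u))) ↔ (((v → u) ↔ u) ↔ ((v ↔ u) ∨ (v → v)))) ↔ (((u ∨ u) → (u → (v ↔ u))) → ((u ∨ ¬u) ↔ ¬u)) = 1/2 ↔ 1/2 = 1/2
v ∨ v = 1/2 ∨ 1/2 = 1/2
¬v = ¬1/2 = 1/2
¬v → u = 1/2 → 1/2 = 1/2
(v ∨ v) ∨ (¬v → u) = 1/2 ∨ 1/2 = 1/2
u → v = 1/2 → 1/2 = 1/2
v ↔ (u → v) = 1/2 ↔ 1/2 = 1/2
¬(v ↔ (u → v)) = ¬1/2 = 1/2
((v ∨ v) ∨ (¬v → u)) → ¬(v ↔ (u → v)) = 1/2 → 1/2 = 1/2
((((u ↔ v) ↔ (u ↔ (u ↔ u))) ↔ (((v → u) ↔ u) ↔ ((v ↔ u) ∨ (v → v)))) ↔ (((u ∨ u) → (u → (v ↔ u))) → ((u ∨ ¬u) ↔ ¬u))) → (((v ∨ v) ∨ (¬v → u)) → ¬(v ↔ (u → v))) = 1/2 → 1/2 = 1/2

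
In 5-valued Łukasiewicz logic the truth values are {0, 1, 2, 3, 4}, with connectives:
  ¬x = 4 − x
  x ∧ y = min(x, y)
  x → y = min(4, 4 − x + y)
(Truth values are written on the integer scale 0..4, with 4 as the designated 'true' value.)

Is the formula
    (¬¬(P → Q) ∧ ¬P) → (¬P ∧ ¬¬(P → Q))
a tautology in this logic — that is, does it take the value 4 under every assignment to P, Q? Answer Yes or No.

Yes

At P = 0, Q = 1, for instance:
P → Q = 0 → 1 = 4
¬(P → Q) = ¬4 = 0
¬¬(P → Q) = ¬0 = 4
¬P = ¬0 = 4
¬¬(P → Q) ∧ ¬P = 4 ∧ 4 = 4
¬P ∧ ¬¬(P → Q) = 4 ∧ 4 = 4
(¬¬(P → Q) ∧ ¬P) → (¬P ∧ ¬¬(P → Q)) = 4 → 4 = 4
and checking the remaining 24 assignments likewise gives ≥ 4 in every case.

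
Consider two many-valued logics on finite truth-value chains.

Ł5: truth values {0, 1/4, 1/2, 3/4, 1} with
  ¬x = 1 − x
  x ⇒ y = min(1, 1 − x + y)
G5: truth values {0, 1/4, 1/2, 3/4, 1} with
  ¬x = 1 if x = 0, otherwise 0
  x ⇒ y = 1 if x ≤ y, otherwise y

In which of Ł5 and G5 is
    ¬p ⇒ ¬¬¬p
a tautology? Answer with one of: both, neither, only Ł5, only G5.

both

In Ł5: every assignment gives 1 — tautology.
In G5: every assignment gives 1 — tautology.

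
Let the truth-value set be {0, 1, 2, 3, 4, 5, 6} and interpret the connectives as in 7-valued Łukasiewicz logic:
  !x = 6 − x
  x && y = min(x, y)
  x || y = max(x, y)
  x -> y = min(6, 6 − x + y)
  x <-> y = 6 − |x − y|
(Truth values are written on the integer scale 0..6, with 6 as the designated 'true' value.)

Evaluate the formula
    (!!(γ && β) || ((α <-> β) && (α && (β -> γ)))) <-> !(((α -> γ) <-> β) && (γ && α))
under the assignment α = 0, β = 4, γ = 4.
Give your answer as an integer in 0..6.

4

γ && β = 4 && 4 = 4
!(γ && β) = !4 = 2
!!(γ && β) = !2 = 4
α <-> β = 0 <-> 4 = 2
β -> γ = 4 -> 4 = 6
α && (β -> γ) = 0 && 6 = 0
(α <-> β) && (α && (β -> γ)) = 2 && 0 = 0
!!(γ && β) || ((α <-> β) && (α && (β -> γ))) = 4 || 0 = 4
α -> γ = 0 -> 4 = 6
(α -> γ) <-> β = 6 <-> 4 = 4
γ && α = 4 && 0 = 0
((α -> γ) <-> β) && (γ && α) = 4 && 0 = 0
!(((α -> γ) <-> β) && (γ && α)) = !0 = 6
(!!(γ && β) || ((α <-> β) && (α && (β -> γ)))) <-> !(((α -> γ) <-> β) && (γ && α)) = 4 <-> 6 = 4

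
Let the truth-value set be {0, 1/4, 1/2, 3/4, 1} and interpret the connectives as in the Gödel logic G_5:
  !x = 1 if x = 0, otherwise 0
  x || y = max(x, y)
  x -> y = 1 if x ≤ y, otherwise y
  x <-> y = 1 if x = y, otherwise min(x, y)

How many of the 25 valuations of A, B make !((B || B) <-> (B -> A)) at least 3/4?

value 1: 9 assignments (counts)
value 0: 16 assignments
So 9 of the 25 assignments meet the threshold.

9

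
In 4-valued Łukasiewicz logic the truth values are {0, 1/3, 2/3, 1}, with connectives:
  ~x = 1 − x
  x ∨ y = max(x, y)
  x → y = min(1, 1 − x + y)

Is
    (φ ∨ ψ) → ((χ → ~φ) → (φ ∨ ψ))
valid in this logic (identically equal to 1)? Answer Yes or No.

Yes

At φ = 2/3, ψ = 2/3, χ = 0, for instance:
φ ∨ ψ = 2/3 ∨ 2/3 = 2/3
~φ = ~2/3 = 1/3
χ → ~φ = 0 → 1/3 = 1
(χ → ~φ) → (φ ∨ ψ) = 1 → 2/3 = 2/3
(φ ∨ ψ) → ((χ → ~φ) → (φ ∨ ψ)) = 2/3 → 2/3 = 1
and checking the remaining 63 assignments likewise gives ≥ 1 in every case.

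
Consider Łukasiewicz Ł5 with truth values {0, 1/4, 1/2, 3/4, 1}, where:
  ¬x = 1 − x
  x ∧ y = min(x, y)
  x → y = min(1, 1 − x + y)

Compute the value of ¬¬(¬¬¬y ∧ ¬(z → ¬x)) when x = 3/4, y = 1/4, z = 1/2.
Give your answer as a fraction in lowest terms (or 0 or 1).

¬y = ¬1/4 = 3/4
¬¬y = ¬3/4 = 1/4
¬¬¬y = ¬1/4 = 3/4
¬x = ¬3/4 = 1/4
z → ¬x = 1/2 → 1/4 = 3/4
¬(z → ¬x) = ¬3/4 = 1/4
¬¬¬y ∧ ¬(z → ¬x) = 3/4 ∧ 1/4 = 1/4
¬(¬¬¬y ∧ ¬(z → ¬x)) = ¬1/4 = 3/4
¬¬(¬¬¬y ∧ ¬(z → ¬x)) = ¬3/4 = 1/4

1/4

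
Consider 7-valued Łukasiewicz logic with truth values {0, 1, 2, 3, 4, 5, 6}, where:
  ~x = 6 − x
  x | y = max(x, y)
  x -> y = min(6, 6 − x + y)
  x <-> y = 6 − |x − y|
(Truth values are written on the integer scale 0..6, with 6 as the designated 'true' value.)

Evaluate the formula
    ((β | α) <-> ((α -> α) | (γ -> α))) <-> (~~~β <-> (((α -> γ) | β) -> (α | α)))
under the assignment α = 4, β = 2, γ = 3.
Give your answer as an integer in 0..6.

β | α = 2 | 4 = 4
α -> α = 4 -> 4 = 6
γ -> α = 3 -> 4 = 6
(α -> α) | (γ -> α) = 6 | 6 = 6
(β | α) <-> ((α -> α) | (γ -> α)) = 4 <-> 6 = 4
~β = ~2 = 4
~~β = ~4 = 2
~~~β = ~2 = 4
α -> γ = 4 -> 3 = 5
(α -> γ) | β = 5 | 2 = 5
α | α = 4 | 4 = 4
((α -> γ) | β) -> (α | α) = 5 -> 4 = 5
~~~β <-> (((α -> γ) | β) -> (α | α)) = 4 <-> 5 = 5
((β | α) <-> ((α -> α) | (γ -> α))) <-> (~~~β <-> (((α -> γ) | β) -> (α | α))) = 4 <-> 5 = 5

5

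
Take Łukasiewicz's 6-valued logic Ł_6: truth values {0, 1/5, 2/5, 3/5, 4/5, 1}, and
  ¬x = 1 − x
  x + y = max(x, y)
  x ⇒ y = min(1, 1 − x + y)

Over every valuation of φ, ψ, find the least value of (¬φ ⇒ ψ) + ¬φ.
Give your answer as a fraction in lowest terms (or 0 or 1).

Take φ = 2/5, ψ = 0:
¬φ = ¬2/5 = 3/5
¬φ ⇒ ψ = 3/5 ⇒ 0 = 2/5
¬φ = ¬2/5 = 3/5
(¬φ ⇒ ψ) + ¬φ = 2/5 + 3/5 = 3/5
No assignment yields a value below 3/5, so this is the minimum.

3/5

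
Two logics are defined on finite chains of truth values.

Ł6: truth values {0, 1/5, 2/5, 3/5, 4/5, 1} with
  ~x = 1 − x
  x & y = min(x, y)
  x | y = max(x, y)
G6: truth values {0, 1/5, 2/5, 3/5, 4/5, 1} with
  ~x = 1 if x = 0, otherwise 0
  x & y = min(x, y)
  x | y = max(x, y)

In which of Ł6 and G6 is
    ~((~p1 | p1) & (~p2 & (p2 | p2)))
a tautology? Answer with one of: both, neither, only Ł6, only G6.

In Ł6: at p1 = 0, p2 = 1/5 the value is 4/5 — not a tautology.
In G6: every assignment gives 1 — tautology.

only G6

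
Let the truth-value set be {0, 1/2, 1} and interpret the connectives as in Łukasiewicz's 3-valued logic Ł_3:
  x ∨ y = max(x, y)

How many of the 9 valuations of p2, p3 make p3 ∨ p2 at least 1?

p2 = 0, p3 = 0 ↦ 0  <
p2 = 0, p3 = 1/2 ↦ 1/2  <
p2 = 0, p3 = 1 ↦ 1  ≥
p2 = 1/2, p3 = 0 ↦ 1/2  <
p2 = 1/2, p3 = 1/2 ↦ 1/2  <
p2 = 1/2, p3 = 1 ↦ 1  ≥
p2 = 1, p3 = 0 ↦ 1  ≥
p2 = 1, p3 = 1/2 ↦ 1  ≥
p2 = 1, p3 = 1 ↦ 1  ≥
So 5 of the 9 assignments meet the threshold.

5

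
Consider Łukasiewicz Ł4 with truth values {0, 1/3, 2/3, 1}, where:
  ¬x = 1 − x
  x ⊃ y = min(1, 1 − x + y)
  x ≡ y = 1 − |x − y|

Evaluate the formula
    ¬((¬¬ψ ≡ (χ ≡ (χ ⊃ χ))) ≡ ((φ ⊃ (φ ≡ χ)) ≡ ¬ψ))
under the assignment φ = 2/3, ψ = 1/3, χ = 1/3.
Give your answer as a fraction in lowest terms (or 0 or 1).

¬ψ = ¬1/3 = 2/3
¬¬ψ = ¬2/3 = 1/3
χ ⊃ χ = 1/3 ⊃ 1/3 = 1
χ ≡ (χ ⊃ χ) = 1/3 ≡ 1 = 1/3
¬¬ψ ≡ (χ ≡ (χ ⊃ χ)) = 1/3 ≡ 1/3 = 1
φ ≡ χ = 2/3 ≡ 1/3 = 2/3
φ ⊃ (φ ≡ χ) = 2/3 ⊃ 2/3 = 1
¬ψ = ¬1/3 = 2/3
(φ ⊃ (φ ≡ χ)) ≡ ¬ψ = 1 ≡ 2/3 = 2/3
(¬¬ψ ≡ (χ ≡ (χ ⊃ χ))) ≡ ((φ ⊃ (φ ≡ χ)) ≡ ¬ψ) = 1 ≡ 2/3 = 2/3
¬((¬¬ψ ≡ (χ ≡ (χ ⊃ χ))) ≡ ((φ ⊃ (φ ≡ χ)) ≡ ¬ψ)) = ¬2/3 = 1/3

1/3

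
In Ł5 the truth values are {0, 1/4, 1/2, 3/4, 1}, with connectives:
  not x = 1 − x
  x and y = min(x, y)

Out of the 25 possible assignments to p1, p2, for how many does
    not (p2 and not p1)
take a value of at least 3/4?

16

value 1: 9 assignments (counts)
value 3/4: 7 assignments (counts)
value 1/2: 5 assignments
value 1/4: 3 assignments
value 0: 1 assignment
So 16 of the 25 assignments meet the threshold.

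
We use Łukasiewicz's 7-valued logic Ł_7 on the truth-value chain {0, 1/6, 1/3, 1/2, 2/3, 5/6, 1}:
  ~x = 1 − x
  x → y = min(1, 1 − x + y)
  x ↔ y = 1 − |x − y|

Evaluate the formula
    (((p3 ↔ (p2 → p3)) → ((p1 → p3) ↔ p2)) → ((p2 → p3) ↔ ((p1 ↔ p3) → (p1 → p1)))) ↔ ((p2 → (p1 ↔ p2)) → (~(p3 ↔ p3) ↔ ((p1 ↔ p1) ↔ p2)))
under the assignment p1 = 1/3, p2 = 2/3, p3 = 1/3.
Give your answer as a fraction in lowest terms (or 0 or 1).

p2 → p3 = 2/3 → 1/3 = 2/3
p3 ↔ (p2 → p3) = 1/3 ↔ 2/3 = 2/3
p1 → p3 = 1/3 → 1/3 = 1
(p1 → p3) ↔ p2 = 1 ↔ 2/3 = 2/3
(p3 ↔ (p2 → p3)) → ((p1 → p3) ↔ p2) = 2/3 → 2/3 = 1
p2 → p3 = 2/3 → 1/3 = 2/3
p1 ↔ p3 = 1/3 ↔ 1/3 = 1
p1 → p1 = 1/3 → 1/3 = 1
(p1 ↔ p3) → (p1 → p1) = 1 → 1 = 1
(p2 → p3) ↔ ((p1 ↔ p3) → (p1 → p1)) = 2/3 ↔ 1 = 2/3
((p3 ↔ (p2 → p3)) → ((p1 → p3) ↔ p2)) → ((p2 → p3) ↔ ((p1 ↔ p3) → (p1 → p1))) = 1 → 2/3 = 2/3
p1 ↔ p2 = 1/3 ↔ 2/3 = 2/3
p2 → (p1 ↔ p2) = 2/3 → 2/3 = 1
p3 ↔ p3 = 1/3 ↔ 1/3 = 1
~(p3 ↔ p3) = ~1 = 0
p1 ↔ p1 = 1/3 ↔ 1/3 = 1
(p1 ↔ p1) ↔ p2 = 1 ↔ 2/3 = 2/3
~(p3 ↔ p3) ↔ ((p1 ↔ p1) ↔ p2) = 0 ↔ 2/3 = 1/3
(p2 → (p1 ↔ p2)) → (~(p3 ↔ p3) ↔ ((p1 ↔ p1) ↔ p2)) = 1 → 1/3 = 1/3
(((p3 ↔ (p2 → p3)) → ((p1 → p3) ↔ p2)) → ((p2 → p3) ↔ ((p1 ↔ p3) → (p1 → p1)))) ↔ ((p2 → (p1 ↔ p2)) → (~(p3 ↔ p3) ↔ ((p1 ↔ p1) ↔ p2))) = 2/3 ↔ 1/3 = 2/3

2/3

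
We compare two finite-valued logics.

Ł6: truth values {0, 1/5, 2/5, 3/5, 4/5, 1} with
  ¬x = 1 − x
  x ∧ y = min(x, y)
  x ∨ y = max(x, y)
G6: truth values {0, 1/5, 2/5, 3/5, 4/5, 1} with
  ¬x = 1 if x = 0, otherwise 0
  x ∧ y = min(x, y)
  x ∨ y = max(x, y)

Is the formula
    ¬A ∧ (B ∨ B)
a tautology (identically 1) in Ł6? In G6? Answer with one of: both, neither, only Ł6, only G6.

neither

In Ł6: at A = 0, B = 0 the value is 0 — not a tautology.
In G6: at A = 0, B = 0 the value is 0 — not a tautology.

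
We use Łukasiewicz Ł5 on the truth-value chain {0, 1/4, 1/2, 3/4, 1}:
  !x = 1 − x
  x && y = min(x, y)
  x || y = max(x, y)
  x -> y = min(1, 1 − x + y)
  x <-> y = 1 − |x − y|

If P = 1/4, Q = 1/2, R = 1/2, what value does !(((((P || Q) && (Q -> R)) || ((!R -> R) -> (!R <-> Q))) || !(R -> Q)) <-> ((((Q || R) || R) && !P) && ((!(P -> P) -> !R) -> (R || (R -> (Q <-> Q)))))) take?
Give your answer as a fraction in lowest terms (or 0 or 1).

P || Q = 1/4 || 1/2 = 1/2
Q -> R = 1/2 -> 1/2 = 1
(P || Q) && (Q -> R) = 1/2 && 1 = 1/2
!R = !1/2 = 1/2
!R -> R = 1/2 -> 1/2 = 1
!R = !1/2 = 1/2
!R <-> Q = 1/2 <-> 1/2 = 1
(!R -> R) -> (!R <-> Q) = 1 -> 1 = 1
((P || Q) && (Q -> R)) || ((!R -> R) -> (!R <-> Q)) = 1/2 || 1 = 1
R -> Q = 1/2 -> 1/2 = 1
!(R -> Q) = !1 = 0
(((P || Q) && (Q -> R)) || ((!R -> R) -> (!R <-> Q))) || !(R -> Q) = 1 || 0 = 1
Q || R = 1/2 || 1/2 = 1/2
(Q || R) || R = 1/2 || 1/2 = 1/2
!P = !1/4 = 3/4
((Q || R) || R) && !P = 1/2 && 3/4 = 1/2
P -> P = 1/4 -> 1/4 = 1
!(P -> P) = !1 = 0
!R = !1/2 = 1/2
!(P -> P) -> !R = 0 -> 1/2 = 1
Q <-> Q = 1/2 <-> 1/2 = 1
R -> (Q <-> Q) = 1/2 -> 1 = 1
R || (R -> (Q <-> Q)) = 1/2 || 1 = 1
(!(P -> P) -> !R) -> (R || (R -> (Q <-> Q))) = 1 -> 1 = 1
(((Q || R) || R) && !P) && ((!(P -> P) -> !R) -> (R || (R -> (Q <-> Q)))) = 1/2 && 1 = 1/2
((((P || Q) && (Q -> R)) || ((!R -> R) -> (!R <-> Q))) || !(R -> Q)) <-> ((((Q || R) || R) && !P) && ((!(P -> P) -> !R) -> (R || (R -> (Q <-> Q))))) = 1 <-> 1/2 = 1/2
!(((((P || Q) && (Q -> R)) || ((!R -> R) -> (!R <-> Q))) || !(R -> Q)) <-> ((((Q || R) || R) && !P) && ((!(P -> P) -> !R) -> (R || (R -> (Q <-> Q)))))) = !1/2 = 1/2

1/2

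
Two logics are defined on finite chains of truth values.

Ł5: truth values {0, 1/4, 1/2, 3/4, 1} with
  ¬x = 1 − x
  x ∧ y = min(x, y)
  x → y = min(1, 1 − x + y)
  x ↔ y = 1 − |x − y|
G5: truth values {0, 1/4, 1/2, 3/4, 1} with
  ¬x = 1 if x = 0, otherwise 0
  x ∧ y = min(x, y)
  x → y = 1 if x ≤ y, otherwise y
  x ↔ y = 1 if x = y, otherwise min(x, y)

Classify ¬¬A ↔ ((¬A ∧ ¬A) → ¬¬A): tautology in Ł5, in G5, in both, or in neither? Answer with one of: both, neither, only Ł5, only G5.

only G5

In Ł5: at A = 1/4 the value is 3/4 — not a tautology.
In G5: every assignment gives 1 — tautology.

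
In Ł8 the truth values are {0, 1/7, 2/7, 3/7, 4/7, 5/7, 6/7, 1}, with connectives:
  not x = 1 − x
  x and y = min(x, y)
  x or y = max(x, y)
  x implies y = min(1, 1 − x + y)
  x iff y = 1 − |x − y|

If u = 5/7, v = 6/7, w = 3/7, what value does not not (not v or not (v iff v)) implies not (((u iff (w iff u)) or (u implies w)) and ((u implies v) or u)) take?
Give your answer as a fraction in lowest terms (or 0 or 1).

6/7

not v = not 6/7 = 1/7
v iff v = 6/7 iff 6/7 = 1
not (v iff v) = not 1 = 0
not v or not (v iff v) = 1/7 or 0 = 1/7
not (not v or not (v iff v)) = not 1/7 = 6/7
not not (not v or not (v iff v)) = not 6/7 = 1/7
w iff u = 3/7 iff 5/7 = 5/7
u iff (w iff u) = 5/7 iff 5/7 = 1
u implies w = 5/7 implies 3/7 = 5/7
(u iff (w iff u)) or (u implies w) = 1 or 5/7 = 1
u implies v = 5/7 implies 6/7 = 1
(u implies v) or u = 1 or 5/7 = 1
((u iff (w iff u)) or (u implies w)) and ((u implies v) or u) = 1 and 1 = 1
not (((u iff (w iff u)) or (u implies w)) and ((u implies v) or u)) = not 1 = 0
not not (not v or not (v iff v)) implies not (((u iff (w iff u)) or (u implies w)) and ((u implies v) or u)) = 1/7 implies 0 = 6/7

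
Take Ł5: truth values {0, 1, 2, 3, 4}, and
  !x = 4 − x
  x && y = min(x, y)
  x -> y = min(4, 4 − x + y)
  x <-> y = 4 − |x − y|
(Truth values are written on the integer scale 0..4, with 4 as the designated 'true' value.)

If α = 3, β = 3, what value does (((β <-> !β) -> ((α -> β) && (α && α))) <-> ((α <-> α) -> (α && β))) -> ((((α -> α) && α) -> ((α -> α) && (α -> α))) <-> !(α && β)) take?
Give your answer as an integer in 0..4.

!β = !3 = 1
β <-> !β = 3 <-> 1 = 2
α -> β = 3 -> 3 = 4
α && α = 3 && 3 = 3
(α -> β) && (α && α) = 4 && 3 = 3
(β <-> !β) -> ((α -> β) && (α && α)) = 2 -> 3 = 4
α <-> α = 3 <-> 3 = 4
α && β = 3 && 3 = 3
(α <-> α) -> (α && β) = 4 -> 3 = 3
((β <-> !β) -> ((α -> β) && (α && α))) <-> ((α <-> α) -> (α && β)) = 4 <-> 3 = 3
α -> α = 3 -> 3 = 4
(α -> α) && α = 4 && 3 = 3
α -> α = 3 -> 3 = 4
α -> α = 3 -> 3 = 4
(α -> α) && (α -> α) = 4 && 4 = 4
((α -> α) && α) -> ((α -> α) && (α -> α)) = 3 -> 4 = 4
α && β = 3 && 3 = 3
!(α && β) = !3 = 1
(((α -> α) && α) -> ((α -> α) && (α -> α))) <-> !(α && β) = 4 <-> 1 = 1
(((β <-> !β) -> ((α -> β) && (α && α))) <-> ((α <-> α) -> (α && β))) -> ((((α -> α) && α) -> ((α -> α) && (α -> α))) <-> !(α && β)) = 3 -> 1 = 2

2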